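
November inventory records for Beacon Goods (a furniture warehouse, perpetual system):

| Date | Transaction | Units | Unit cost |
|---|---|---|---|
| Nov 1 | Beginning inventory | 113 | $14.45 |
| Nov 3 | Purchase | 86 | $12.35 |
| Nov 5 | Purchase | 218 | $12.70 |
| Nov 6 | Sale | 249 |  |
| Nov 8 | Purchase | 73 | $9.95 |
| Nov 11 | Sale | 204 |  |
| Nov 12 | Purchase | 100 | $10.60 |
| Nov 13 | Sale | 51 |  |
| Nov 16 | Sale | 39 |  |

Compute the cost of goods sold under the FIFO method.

Nov 6, 249 sold [FIFO — oldest first]: 113 @ $14.45 + 86 @ $12.35 + 50 @ $12.70 = $3,329.95
Nov 11, 204 sold [FIFO — oldest first]: 168 @ $12.70 + 36 @ $9.95 = $2,491.80
Nov 13, 51 sold [FIFO — oldest first]: 37 @ $9.95 + 14 @ $10.60 = $516.55
Nov 16, 39 sold [FIFO — oldest first]: 39 @ $10.60 = $413.40
Total COGS = $3,329.95 + $2,491.80 + $516.55 + $413.40 = $6,751.70
Ending inventory: 47 @ $10.60 = $498.20
Check: goods available $7,249.90 = COGS $6,751.70 + ending $498.20

COGS = $6,751.70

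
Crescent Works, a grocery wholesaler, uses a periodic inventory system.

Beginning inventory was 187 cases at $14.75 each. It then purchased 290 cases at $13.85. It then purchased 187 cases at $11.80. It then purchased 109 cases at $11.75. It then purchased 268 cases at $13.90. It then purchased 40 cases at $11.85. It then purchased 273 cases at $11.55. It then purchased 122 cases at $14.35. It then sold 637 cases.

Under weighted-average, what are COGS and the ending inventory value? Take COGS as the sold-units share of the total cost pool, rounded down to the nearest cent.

Sale 1, sell 637: 637/1476 × $19,365.15 → $8,357.45
Ending inventory (cost pool remaining) = $11,007.70
Check: goods available $19,365.15 = COGS $8,357.45 + ending $11,007.70

COGS = $8,357.45; ending inventory = $11,007.70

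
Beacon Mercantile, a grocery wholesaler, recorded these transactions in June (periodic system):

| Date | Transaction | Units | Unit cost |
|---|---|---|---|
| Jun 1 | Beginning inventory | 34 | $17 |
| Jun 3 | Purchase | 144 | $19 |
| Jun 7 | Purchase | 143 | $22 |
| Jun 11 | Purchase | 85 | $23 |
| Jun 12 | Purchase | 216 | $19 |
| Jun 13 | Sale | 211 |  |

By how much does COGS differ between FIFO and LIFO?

FIFO COGS: 34 @ $17 + 144 @ $19 + 33 @ $22 = $4,040
LIFO COGS: 211 @ $19 = $4,009
Difference = |$4,040 − $4,009| = $31

$31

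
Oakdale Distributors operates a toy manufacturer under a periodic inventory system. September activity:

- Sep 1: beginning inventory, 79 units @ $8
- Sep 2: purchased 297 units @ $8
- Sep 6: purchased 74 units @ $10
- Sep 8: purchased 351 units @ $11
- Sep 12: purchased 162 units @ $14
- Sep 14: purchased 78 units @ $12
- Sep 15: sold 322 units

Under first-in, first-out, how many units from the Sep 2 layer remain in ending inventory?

Sep 15, 322 sold [FIFO — oldest first]: 79 @ $8 + 243 @ $8 = $2,576
Ending inventory: 54 @ $8 + 74 @ $10 + 351 @ $11 + 162 @ $14 + 78 @ $12 = $8,237
Check: goods available $10,813 = COGS $2,576 + ending $8,237

54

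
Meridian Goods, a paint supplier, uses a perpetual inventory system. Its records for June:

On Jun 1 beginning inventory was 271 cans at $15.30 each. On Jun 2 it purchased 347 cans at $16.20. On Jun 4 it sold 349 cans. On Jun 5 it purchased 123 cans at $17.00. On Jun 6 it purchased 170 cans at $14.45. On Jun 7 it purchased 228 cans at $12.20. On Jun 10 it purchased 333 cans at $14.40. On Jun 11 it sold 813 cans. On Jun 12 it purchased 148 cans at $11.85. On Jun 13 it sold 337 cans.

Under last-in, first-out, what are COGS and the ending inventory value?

Jun 4, 349 sold [LIFO — newest first]: 347 @ $16.20 + 2 @ $15.30 = $5,652.00
Jun 11, 813 sold [LIFO — newest first]: 333 @ $14.40 + 228 @ $12.20 + 170 @ $14.45 + 82 @ $17.00 = $11,427.30
Jun 13, 337 sold [LIFO — newest first]: 148 @ $11.85 + 41 @ $17.00 + 148 @ $15.30 = $4,715.20
Total COGS = $5,652.00 + $11,427.30 + $4,715.20 = $21,794.50
Ending inventory: 121 @ $15.30 = $1,851.30
Check: goods available $23,645.80 = COGS $21,794.50 + ending $1,851.30

COGS = $21,794.50; ending inventory = $1,851.30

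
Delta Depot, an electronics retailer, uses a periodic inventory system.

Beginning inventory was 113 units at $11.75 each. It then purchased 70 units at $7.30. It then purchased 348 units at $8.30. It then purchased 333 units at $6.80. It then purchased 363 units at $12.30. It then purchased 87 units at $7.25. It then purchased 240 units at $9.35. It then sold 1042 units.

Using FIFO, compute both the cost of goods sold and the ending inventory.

COGS = $9,180.95; ending inventory = $5,150.25

Sale 1 (1042) [FIFO — oldest first]: 113 @ $11.75 + 70 @ $7.30 + 348 @ $8.30 + 333 @ $6.80 + 178 @ $12.30 = $9,180.95
Ending inventory: 185 @ $12.30 + 87 @ $7.25 + 240 @ $9.35 = $5,150.25
Check: goods available $14,331.20 = COGS $9,180.95 + ending $5,150.25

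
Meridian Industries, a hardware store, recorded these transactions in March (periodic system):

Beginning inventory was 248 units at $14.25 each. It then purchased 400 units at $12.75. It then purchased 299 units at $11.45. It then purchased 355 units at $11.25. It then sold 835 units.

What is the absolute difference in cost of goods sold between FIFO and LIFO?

$1,050.10

FIFO COGS: 248 @ $14.25 + 400 @ $12.75 + 187 @ $11.45 = $10,775.15
LIFO COGS: 355 @ $11.25 + 299 @ $11.45 + 181 @ $12.75 = $9,725.05
Difference = |$10,775.15 − $9,725.05| = $1,050.10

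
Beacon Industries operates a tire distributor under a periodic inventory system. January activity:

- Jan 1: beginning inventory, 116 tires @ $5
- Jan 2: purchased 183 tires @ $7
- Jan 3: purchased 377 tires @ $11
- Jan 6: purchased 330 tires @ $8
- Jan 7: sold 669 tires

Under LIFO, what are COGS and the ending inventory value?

COGS = $6,369; ending inventory = $2,279

Jan 7, 669 sold [LIFO — newest first]: 330 @ $8 + 339 @ $11 = $6,369
Ending inventory: 116 @ $5 + 183 @ $7 + 38 @ $11 = $2,279
Check: goods available $8,648 = COGS $6,369 + ending $2,279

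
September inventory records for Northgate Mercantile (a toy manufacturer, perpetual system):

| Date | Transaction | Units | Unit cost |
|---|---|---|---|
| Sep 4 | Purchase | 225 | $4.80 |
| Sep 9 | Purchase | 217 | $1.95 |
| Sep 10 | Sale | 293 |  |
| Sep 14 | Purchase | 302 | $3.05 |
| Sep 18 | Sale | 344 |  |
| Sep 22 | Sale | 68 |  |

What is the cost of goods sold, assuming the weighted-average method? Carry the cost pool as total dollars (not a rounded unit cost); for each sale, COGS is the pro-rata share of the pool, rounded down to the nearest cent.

After Sep 4: 225 on hand, pool $1,080.00 (≈ $4.8000 each)
After Sep 9: 442 on hand, pool $1,503.15 (≈ $3.4008 each)
Sep 10, sell 293: 293/442 × $1,503.15 → $996.43
After Sep 14: 451 on hand, pool $1,427.82 (≈ $3.1659 each)
Sep 18, sell 344: 344/451 × $1,427.82 → $1,089.06
Sep 22, sell 68: 68/107 × $338.76 → $215.28
Total COGS = $996.43 + $1,089.06 + $215.28 = $2,300.77
Ending inventory (cost pool remaining) = $123.48

COGS = $2,300.77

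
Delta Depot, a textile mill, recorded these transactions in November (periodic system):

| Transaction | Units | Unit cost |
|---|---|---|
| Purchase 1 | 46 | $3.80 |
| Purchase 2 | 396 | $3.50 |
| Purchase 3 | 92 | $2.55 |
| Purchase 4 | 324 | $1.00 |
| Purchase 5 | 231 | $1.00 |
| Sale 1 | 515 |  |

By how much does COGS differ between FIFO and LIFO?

FIFO COGS: 46 @ $3.80 + 396 @ $3.50 + 73 @ $2.55 = $1,746.95
LIFO COGS: 231 @ $1.00 + 284 @ $1.00 = $515.00
Difference = |$1,746.95 − $515.00| = $1,231.95

$1,231.95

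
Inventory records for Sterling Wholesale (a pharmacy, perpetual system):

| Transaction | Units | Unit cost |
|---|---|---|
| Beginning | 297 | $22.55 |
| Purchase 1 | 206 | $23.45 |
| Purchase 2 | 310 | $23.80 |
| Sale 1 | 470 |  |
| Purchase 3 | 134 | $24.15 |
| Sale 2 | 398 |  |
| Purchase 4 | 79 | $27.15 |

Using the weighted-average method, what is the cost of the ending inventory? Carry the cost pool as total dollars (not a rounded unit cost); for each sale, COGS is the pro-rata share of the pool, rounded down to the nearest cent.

After Beginning: 297 on hand, pool $6,697.35 (≈ $22.5500 each)
After Purchase 1: 503 on hand, pool $11,528.05 (≈ $22.9186 each)
After Purchase 2: 813 on hand, pool $18,906.05 (≈ $23.2547 each)
Sale 1, sell 470: 470/813 × $18,906.05 → $10,929.69
After Purchase 3: 477 on hand, pool $11,212.46 (≈ $23.5062 each)
Sale 2, sell 398: 398/477 × $11,212.46 → $9,355.46
After Purchase 4: 158 on hand, pool $4,001.85 (≈ $25.3282 each)
Total COGS = $10,929.69 + $9,355.46 = $20,285.15
Ending inventory (cost pool remaining) = $4,001.85

Ending inventory = $4,001.85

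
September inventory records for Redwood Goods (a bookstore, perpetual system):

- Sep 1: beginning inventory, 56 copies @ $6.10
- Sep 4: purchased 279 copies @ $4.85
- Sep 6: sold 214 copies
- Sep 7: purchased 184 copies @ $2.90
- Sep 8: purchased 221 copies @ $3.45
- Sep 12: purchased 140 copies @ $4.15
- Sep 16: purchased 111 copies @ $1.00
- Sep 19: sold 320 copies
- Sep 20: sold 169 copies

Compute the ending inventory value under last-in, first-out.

Ending inventory = $1,141.15

Sep 6, 214 sold [LIFO — newest first]: 214 @ $4.85 = $1,037.90
Sep 19, 320 sold [LIFO — newest first]: 111 @ $1.00 + 140 @ $4.15 + 69 @ $3.45 = $930.05
Sep 20, 169 sold [LIFO — newest first]: 152 @ $3.45 + 17 @ $2.90 = $573.70
Total COGS = $1,037.90 + $930.05 + $573.70 = $2,541.65
Ending inventory: 56 @ $6.10 + 65 @ $4.85 + 167 @ $2.90 = $1,141.15
Check: goods available $3,682.80 = COGS $2,541.65 + ending $1,141.15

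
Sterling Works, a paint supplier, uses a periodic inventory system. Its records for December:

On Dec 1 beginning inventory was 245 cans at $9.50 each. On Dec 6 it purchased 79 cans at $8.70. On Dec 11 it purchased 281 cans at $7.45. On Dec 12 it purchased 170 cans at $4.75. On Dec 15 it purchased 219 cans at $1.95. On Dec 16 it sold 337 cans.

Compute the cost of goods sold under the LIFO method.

Dec 16, 337 sold [LIFO — newest first]: 219 @ $1.95 + 118 @ $4.75 = $987.55
Ending inventory: 245 @ $9.50 + 79 @ $8.70 + 281 @ $7.45 + 52 @ $4.75 = $5,355.25

COGS = $987.55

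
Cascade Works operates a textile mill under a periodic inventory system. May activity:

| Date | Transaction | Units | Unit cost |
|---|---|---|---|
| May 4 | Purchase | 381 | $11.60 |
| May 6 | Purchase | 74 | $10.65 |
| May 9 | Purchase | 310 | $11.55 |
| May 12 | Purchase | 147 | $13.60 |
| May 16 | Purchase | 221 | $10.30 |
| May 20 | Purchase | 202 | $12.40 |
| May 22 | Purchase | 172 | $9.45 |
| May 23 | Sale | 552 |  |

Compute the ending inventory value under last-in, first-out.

May 23, 552 sold [LIFO — newest first]: 172 @ $9.45 + 202 @ $12.40 + 178 @ $10.30 = $5,963.60
Ending inventory: 381 @ $11.60 + 74 @ $10.65 + 310 @ $11.55 + 147 @ $13.60 + 43 @ $10.30 = $11,230.30

Ending inventory = $11,230.30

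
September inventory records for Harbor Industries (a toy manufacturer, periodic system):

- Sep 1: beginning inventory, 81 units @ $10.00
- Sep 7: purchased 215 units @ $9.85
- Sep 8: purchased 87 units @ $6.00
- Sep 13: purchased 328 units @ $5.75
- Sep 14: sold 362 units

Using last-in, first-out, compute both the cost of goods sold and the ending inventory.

COGS = $2,090.00; ending inventory = $3,245.75

Sep 14, 362 sold [LIFO — newest first]: 328 @ $5.75 + 34 @ $6.00 = $2,090.00
Ending inventory: 81 @ $10.00 + 215 @ $9.85 + 53 @ $6.00 = $3,245.75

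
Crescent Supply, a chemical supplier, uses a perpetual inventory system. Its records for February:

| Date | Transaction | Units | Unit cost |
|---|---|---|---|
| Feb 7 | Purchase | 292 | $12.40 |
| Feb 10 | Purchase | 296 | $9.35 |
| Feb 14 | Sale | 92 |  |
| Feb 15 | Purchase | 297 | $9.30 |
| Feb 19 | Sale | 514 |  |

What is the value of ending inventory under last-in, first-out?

Ending inventory = $3,459.60

Feb 14, 92 sold [LIFO — newest first]: 92 @ $9.35 = $860.20
Feb 19, 514 sold [LIFO — newest first]: 297 @ $9.30 + 204 @ $9.35 + 13 @ $12.40 = $4,830.70
Total COGS = $860.20 + $4,830.70 = $5,690.90
Ending inventory: 279 @ $12.40 = $3,459.60
Check: goods available $9,150.50 = COGS $5,690.90 + ending $3,459.60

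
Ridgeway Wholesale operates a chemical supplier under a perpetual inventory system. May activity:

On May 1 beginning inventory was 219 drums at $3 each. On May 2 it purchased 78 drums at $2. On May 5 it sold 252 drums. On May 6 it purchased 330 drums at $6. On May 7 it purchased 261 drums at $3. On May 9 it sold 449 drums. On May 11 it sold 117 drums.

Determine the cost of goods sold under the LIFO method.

COGS = $3,291

May 5, 252 sold [LIFO — newest first]: 78 @ $2 + 174 @ $3 = $678
May 9, 449 sold [LIFO — newest first]: 261 @ $3 + 188 @ $6 = $1,911
May 11, 117 sold [LIFO — newest first]: 117 @ $6 = $702
Total COGS = $678 + $1,911 + $702 = $3,291
Ending inventory: 45 @ $3 + 25 @ $6 = $285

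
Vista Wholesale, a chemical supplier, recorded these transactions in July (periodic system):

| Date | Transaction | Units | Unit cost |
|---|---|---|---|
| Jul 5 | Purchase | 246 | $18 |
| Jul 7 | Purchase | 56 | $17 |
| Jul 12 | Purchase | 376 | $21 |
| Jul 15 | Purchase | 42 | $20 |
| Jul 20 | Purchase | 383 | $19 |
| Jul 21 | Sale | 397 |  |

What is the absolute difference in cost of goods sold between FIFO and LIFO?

FIFO COGS: 246 @ $18 + 56 @ $17 + 95 @ $21 = $7,375
LIFO COGS: 383 @ $19 + 14 @ $20 = $7,557
Difference = |$7,375 − $7,557| = $182

$182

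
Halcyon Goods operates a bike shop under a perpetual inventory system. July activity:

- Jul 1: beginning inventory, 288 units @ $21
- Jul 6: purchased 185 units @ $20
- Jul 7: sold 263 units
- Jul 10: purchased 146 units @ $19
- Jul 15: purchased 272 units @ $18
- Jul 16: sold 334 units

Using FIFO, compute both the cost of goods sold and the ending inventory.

COGS = $12,104; ending inventory = $5,314

Jul 7, 263 sold [FIFO — oldest first]: 263 @ $21 = $5,523
Jul 16, 334 sold [FIFO — oldest first]: 25 @ $21 + 185 @ $20 + 124 @ $19 = $6,581
Total COGS = $5,523 + $6,581 = $12,104
Ending inventory: 22 @ $19 + 272 @ $18 = $5,314
Check: goods available $17,418 = COGS $12,104 + ending $5,314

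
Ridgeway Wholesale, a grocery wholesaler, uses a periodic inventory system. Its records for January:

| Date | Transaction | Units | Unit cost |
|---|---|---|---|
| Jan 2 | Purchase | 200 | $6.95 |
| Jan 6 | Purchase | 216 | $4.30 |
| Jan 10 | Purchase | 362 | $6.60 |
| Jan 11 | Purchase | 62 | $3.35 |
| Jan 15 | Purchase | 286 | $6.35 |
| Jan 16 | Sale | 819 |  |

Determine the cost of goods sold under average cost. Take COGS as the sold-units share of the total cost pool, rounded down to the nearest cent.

COGS = $4,896.39

Jan 16, sell 819: 819/1126 × $6,731.80 → $4,896.39
Ending inventory (cost pool remaining) = $1,835.41
Check: goods available $6,731.80 = COGS $4,896.39 + ending $1,835.41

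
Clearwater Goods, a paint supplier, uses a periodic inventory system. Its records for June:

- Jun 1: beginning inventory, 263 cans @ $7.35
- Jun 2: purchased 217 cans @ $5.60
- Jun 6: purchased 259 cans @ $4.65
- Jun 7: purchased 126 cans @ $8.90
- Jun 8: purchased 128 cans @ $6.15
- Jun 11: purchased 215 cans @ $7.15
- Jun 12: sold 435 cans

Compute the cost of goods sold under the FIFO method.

Jun 12, 435 sold [FIFO — oldest first]: 263 @ $7.35 + 172 @ $5.60 = $2,896.25
Ending inventory: 45 @ $5.60 + 259 @ $4.65 + 126 @ $8.90 + 128 @ $6.15 + 215 @ $7.15 = $4,902.20

COGS = $2,896.25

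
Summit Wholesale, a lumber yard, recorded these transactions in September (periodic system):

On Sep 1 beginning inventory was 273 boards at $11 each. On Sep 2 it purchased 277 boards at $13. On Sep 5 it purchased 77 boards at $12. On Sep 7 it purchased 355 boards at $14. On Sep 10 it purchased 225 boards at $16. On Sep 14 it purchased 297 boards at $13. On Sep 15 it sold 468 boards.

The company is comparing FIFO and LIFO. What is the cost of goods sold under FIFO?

FIFO COGS: 273 @ $11 + 195 @ $13 = $5,538
LIFO COGS: 297 @ $13 + 171 @ $16 = $6,597

COGS = $5,538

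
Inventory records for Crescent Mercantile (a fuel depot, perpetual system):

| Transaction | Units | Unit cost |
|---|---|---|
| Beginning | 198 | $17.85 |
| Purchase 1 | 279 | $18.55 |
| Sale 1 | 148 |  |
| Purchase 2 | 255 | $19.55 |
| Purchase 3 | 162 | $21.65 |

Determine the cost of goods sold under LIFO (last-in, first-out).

Sale 1 (148) [LIFO — newest first]: 148 @ $18.55 = $2,745.40
Ending inventory: 198 @ $17.85 + 131 @ $18.55 + 255 @ $19.55 + 162 @ $21.65 = $14,456.90

COGS = $2,745.40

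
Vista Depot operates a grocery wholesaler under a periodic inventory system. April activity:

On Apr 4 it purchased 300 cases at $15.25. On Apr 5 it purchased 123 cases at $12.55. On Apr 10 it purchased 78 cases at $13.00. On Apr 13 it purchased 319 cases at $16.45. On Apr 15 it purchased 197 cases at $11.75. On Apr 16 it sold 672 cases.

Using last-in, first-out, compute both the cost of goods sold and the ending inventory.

COGS = $9,555.20; ending inventory = $5,139.75

Apr 16, 672 sold [LIFO — newest first]: 197 @ $11.75 + 319 @ $16.45 + 78 @ $13.00 + 78 @ $12.55 = $9,555.20
Ending inventory: 300 @ $15.25 + 45 @ $12.55 = $5,139.75
Check: goods available $14,694.95 = COGS $9,555.20 + ending $5,139.75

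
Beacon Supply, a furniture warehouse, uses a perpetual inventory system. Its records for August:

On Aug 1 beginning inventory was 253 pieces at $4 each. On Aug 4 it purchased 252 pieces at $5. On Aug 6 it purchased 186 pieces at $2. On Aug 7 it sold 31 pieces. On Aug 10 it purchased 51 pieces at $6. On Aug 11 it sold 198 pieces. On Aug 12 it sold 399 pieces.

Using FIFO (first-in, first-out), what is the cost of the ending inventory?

Ending inventory = $432

Aug 7, 31 sold [FIFO — oldest first]: 31 @ $4 = $124
Aug 11, 198 sold [FIFO — oldest first]: 198 @ $4 = $792
Aug 12, 399 sold [FIFO — oldest first]: 24 @ $4 + 252 @ $5 + 123 @ $2 = $1,602
Total COGS = $124 + $792 + $1,602 = $2,518
Ending inventory: 63 @ $2 + 51 @ $6 = $432
Check: goods available $2,950 = COGS $2,518 + ending $432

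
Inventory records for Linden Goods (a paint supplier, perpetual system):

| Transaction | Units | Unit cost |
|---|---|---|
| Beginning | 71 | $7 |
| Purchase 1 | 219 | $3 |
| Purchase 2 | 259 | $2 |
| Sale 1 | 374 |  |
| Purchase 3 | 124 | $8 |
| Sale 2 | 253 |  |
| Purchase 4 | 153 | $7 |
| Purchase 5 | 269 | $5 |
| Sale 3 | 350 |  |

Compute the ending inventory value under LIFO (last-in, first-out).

Ending inventory = $826

Sale 1 (374) [LIFO — newest first]: 259 @ $2 + 115 @ $3 = $863
Sale 2 (253) [LIFO — newest first]: 124 @ $8 + 104 @ $3 + 25 @ $7 = $1,479
Sale 3 (350) [LIFO — newest first]: 269 @ $5 + 81 @ $7 = $1,912
Total COGS = $863 + $1,479 + $1,912 = $4,254
Ending inventory: 46 @ $7 + 72 @ $7 = $826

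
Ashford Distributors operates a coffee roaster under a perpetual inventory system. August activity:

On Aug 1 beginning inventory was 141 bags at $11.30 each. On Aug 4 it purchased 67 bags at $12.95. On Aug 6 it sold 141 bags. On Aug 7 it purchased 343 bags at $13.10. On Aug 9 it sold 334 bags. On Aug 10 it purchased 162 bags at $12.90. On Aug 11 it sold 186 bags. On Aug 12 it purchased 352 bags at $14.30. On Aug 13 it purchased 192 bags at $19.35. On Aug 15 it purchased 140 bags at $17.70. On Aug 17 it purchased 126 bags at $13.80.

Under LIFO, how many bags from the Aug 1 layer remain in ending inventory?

52

Aug 6, 141 sold [LIFO — newest first]: 67 @ $12.95 + 74 @ $11.30 = $1,703.85
Aug 9, 334 sold [LIFO — newest first]: 334 @ $13.10 = $4,375.40
Aug 11, 186 sold [LIFO — newest first]: 162 @ $12.90 + 9 @ $13.10 + 15 @ $11.30 = $2,377.20
Total COGS = $1,703.85 + $4,375.40 + $2,377.20 = $8,456.45
Ending inventory: 52 @ $11.30 + 352 @ $14.30 + 192 @ $19.35 + 140 @ $17.70 + 126 @ $13.80 = $13,553.20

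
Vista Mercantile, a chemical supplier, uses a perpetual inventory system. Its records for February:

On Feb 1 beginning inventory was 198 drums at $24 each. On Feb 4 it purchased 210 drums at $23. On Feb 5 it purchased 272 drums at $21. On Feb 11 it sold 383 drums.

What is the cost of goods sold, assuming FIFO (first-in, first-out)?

COGS = $9,007

Feb 11, 383 sold [FIFO — oldest first]: 198 @ $24 + 185 @ $23 = $9,007
Ending inventory: 25 @ $23 + 272 @ $21 = $6,287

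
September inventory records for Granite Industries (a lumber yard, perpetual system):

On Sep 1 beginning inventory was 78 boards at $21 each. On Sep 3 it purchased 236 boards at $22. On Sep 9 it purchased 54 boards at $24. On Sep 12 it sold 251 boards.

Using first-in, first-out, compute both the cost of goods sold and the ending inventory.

COGS = $5,444; ending inventory = $2,682

Sep 12, 251 sold [FIFO — oldest first]: 78 @ $21 + 173 @ $22 = $5,444
Ending inventory: 63 @ $22 + 54 @ $24 = $2,682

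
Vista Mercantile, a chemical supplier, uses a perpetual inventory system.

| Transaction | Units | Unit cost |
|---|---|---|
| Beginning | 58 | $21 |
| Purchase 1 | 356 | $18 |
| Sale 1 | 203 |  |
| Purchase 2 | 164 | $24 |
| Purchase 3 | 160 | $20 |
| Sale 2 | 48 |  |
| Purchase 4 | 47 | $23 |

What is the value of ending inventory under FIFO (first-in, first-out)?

Sale 1 (203) [FIFO — oldest first]: 58 @ $21 + 145 @ $18 = $3,828
Sale 2 (48) [FIFO — oldest first]: 48 @ $18 = $864
Total COGS = $3,828 + $864 = $4,692
Ending inventory: 163 @ $18 + 164 @ $24 + 160 @ $20 + 47 @ $23 = $11,151

Ending inventory = $11,151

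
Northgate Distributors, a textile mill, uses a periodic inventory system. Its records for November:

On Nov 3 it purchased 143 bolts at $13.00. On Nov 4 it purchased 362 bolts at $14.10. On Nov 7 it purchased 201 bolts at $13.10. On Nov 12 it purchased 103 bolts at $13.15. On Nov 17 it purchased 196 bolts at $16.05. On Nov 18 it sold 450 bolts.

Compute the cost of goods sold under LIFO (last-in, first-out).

COGS = $6,478.35

Nov 18, 450 sold [LIFO — newest first]: 196 @ $16.05 + 103 @ $13.15 + 151 @ $13.10 = $6,478.35
Ending inventory: 143 @ $13.00 + 362 @ $14.10 + 50 @ $13.10 = $7,618.20
Check: goods available $14,096.55 = COGS $6,478.35 + ending $7,618.20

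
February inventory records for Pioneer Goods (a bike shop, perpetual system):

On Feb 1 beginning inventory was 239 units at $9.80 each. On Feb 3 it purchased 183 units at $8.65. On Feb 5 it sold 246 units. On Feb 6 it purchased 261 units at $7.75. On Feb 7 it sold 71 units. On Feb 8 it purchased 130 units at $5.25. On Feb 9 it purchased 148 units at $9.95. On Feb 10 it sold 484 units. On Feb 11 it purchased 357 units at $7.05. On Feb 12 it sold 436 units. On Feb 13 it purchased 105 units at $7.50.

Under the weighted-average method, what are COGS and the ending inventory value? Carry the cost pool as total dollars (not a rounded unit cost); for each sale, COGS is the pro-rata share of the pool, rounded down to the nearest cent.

COGS = $10,022.32; ending inventory = $1,385.03

After Feb 1: 239 on hand, pool $2,342.20 (≈ $9.8000 each)
After Feb 3: 422 on hand, pool $3,925.15 (≈ $9.3013 each)
Feb 5, sell 246: 246/422 × $3,925.15 → $2,288.12
After Feb 6: 437 on hand, pool $3,659.78 (≈ $8.3748 each)
Feb 7, sell 71: 71/437 × $3,659.78 → $594.60
After Feb 8: 496 on hand, pool $3,747.68 (≈ $7.5558 each)
After Feb 9: 644 on hand, pool $5,220.28 (≈ $8.1060 each)
Feb 10, sell 484: 484/644 × $5,220.28 → $3,923.31
After Feb 11: 517 on hand, pool $3,813.82 (≈ $7.3768 each)
Feb 12, sell 436: 436/517 × $3,813.82 → $3,216.29
After Feb 13: 186 on hand, pool $1,385.03 (≈ $7.4464 each)
Total COGS = $2,288.12 + $594.60 + $3,923.31 + $3,216.29 = $10,022.32
Ending inventory (cost pool remaining) = $1,385.03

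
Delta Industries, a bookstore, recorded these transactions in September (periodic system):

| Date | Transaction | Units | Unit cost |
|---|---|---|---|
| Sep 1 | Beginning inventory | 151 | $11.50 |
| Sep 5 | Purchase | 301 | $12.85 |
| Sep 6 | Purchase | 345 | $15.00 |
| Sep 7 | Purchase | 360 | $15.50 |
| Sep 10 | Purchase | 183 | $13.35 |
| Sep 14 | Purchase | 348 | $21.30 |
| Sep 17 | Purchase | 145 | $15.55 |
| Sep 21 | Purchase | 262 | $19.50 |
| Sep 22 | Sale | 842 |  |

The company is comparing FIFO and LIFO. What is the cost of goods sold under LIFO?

FIFO COGS: 151 @ $11.50 + 301 @ $12.85 + 345 @ $15.00 + 45 @ $15.50 = $11,476.85
LIFO COGS: 262 @ $19.50 + 145 @ $15.55 + 348 @ $21.30 + 87 @ $13.35 = $15,937.60

COGS = $15,937.60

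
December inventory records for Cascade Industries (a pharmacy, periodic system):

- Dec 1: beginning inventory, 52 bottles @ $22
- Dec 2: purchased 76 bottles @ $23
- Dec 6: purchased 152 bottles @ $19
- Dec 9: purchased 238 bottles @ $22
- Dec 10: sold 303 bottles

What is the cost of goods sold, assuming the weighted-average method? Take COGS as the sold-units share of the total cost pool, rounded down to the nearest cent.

COGS = $6,443.72

Dec 10, sell 303: 303/518 × $11,016.00 → $6,443.72
Ending inventory (cost pool remaining) = $4,572.28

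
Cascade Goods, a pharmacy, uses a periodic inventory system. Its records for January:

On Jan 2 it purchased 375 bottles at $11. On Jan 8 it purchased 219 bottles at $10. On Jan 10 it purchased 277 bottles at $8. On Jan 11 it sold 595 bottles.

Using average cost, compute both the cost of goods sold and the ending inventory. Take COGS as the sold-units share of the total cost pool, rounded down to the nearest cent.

Jan 11, sell 595: 595/871 × $8,531.00 → $5,827.72
Ending inventory (cost pool remaining) = $2,703.28
Check: goods available $8,531.00 = COGS $5,827.72 + ending $2,703.28

COGS = $5,827.72; ending inventory = $2,703.28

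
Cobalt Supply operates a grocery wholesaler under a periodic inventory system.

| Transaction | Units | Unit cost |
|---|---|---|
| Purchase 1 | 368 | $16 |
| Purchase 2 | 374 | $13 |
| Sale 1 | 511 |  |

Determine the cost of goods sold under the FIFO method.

Sale 1 (511) [FIFO — oldest first]: 368 @ $16 + 143 @ $13 = $7,747
Ending inventory: 231 @ $13 = $3,003
Check: goods available $10,750 = COGS $7,747 + ending $3,003

COGS = $7,747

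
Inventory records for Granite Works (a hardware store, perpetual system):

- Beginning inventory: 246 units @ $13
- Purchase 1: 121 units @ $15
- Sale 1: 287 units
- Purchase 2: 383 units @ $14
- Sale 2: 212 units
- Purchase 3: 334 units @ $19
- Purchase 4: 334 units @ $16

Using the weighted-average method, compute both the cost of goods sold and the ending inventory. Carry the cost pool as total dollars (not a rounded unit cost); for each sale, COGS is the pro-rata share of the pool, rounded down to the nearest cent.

COGS = $6,875.76; ending inventory = $15,189.24

After Beginning: 246 on hand, pool $3,198.00 (≈ $13.0000 each)
After Purchase 1: 367 on hand, pool $5,013.00 (≈ $13.6594 each)
Sale 1, sell 287: 287/367 × $5,013.00 → $3,920.24
After Purchase 2: 463 on hand, pool $6,454.76 (≈ $13.9412 each)
Sale 2, sell 212: 212/463 × $6,454.76 → $2,955.52
After Purchase 3: 585 on hand, pool $9,845.24 (≈ $16.8295 each)
After Purchase 4: 919 on hand, pool $15,189.24 (≈ $16.5280 each)
Total COGS = $3,920.24 + $2,955.52 = $6,875.76
Ending inventory (cost pool remaining) = $15,189.24
Check: goods available $22,065.00 = COGS $6,875.76 + ending $15,189.24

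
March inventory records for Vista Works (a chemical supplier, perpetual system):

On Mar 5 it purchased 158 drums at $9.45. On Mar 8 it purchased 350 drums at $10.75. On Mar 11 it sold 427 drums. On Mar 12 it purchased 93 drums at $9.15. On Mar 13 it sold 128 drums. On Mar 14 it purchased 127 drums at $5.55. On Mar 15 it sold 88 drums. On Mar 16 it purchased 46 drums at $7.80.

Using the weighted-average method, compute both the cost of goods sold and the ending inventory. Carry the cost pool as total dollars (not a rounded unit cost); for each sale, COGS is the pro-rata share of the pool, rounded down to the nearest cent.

After Mar 5: 158 on hand, pool $1,493.10 (≈ $9.4500 each)
After Mar 8: 508 on hand, pool $5,255.60 (≈ $10.3457 each)
Mar 11, sell 427: 427/508 × $5,255.60 → $4,417.60
After Mar 12: 174 on hand, pool $1,688.95 (≈ $9.7066 each)
Mar 13, sell 128: 128/174 × $1,688.95 → $1,242.44
After Mar 14: 173 on hand, pool $1,151.36 (≈ $6.6553 each)
Mar 15, sell 88: 88/173 × $1,151.36 → $585.66
After Mar 16: 131 on hand, pool $924.50 (≈ $7.0573 each)
Total COGS = $4,417.60 + $1,242.44 + $585.66 = $6,245.70
Ending inventory (cost pool remaining) = $924.50
Check: goods available $7,170.20 = COGS $6,245.70 + ending $924.50

COGS = $6,245.70; ending inventory = $924.50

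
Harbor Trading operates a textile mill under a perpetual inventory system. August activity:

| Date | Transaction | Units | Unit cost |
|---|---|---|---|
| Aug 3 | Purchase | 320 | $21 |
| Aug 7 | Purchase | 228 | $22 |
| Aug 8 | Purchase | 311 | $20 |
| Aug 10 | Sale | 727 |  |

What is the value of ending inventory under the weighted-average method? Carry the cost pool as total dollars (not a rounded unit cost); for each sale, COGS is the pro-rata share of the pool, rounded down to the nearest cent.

After Aug 3: 320 on hand, pool $6,720.00 (≈ $21.0000 each)
After Aug 7: 548 on hand, pool $11,736.00 (≈ $21.4161 each)
After Aug 8: 859 on hand, pool $17,956.00 (≈ $20.9034 each)
Aug 10, sell 727: 727/859 × $17,956.00 → $15,196.75
Ending inventory (cost pool remaining) = $2,759.25

Ending inventory = $2,759.25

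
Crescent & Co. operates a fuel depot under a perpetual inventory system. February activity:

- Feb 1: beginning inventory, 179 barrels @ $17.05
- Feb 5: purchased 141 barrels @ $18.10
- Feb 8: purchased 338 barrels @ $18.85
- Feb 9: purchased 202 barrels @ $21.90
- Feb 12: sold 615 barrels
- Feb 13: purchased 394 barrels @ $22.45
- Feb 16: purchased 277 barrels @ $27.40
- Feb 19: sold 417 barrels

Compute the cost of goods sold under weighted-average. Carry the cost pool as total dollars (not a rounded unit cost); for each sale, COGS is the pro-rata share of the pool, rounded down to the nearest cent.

COGS = $21,336.02

After Feb 1: 179 on hand, pool $3,051.95 (≈ $17.0500 each)
After Feb 5: 320 on hand, pool $5,604.05 (≈ $17.5127 each)
After Feb 8: 658 on hand, pool $11,975.35 (≈ $18.1996 each)
After Feb 9: 860 on hand, pool $16,399.15 (≈ $19.0688 each)
Feb 12, sell 615: 615/860 × $16,399.15 → $11,727.29
After Feb 13: 639 on hand, pool $13,517.16 (≈ $21.1536 each)
After Feb 16: 916 on hand, pool $21,106.96 (≈ $23.0425 each)
Feb 19, sell 417: 417/916 × $21,106.96 → $9,608.73
Total COGS = $11,727.29 + $9,608.73 = $21,336.02
Ending inventory (cost pool remaining) = $11,498.23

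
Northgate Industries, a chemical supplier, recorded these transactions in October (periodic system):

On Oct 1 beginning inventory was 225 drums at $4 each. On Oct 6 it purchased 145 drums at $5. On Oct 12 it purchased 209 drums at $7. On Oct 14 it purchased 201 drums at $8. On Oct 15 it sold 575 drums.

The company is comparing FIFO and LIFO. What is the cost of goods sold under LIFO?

FIFO COGS: 225 @ $4 + 145 @ $5 + 205 @ $7 = $3,060
LIFO COGS: 201 @ $8 + 209 @ $7 + 145 @ $5 + 20 @ $4 = $3,876

COGS = $3,876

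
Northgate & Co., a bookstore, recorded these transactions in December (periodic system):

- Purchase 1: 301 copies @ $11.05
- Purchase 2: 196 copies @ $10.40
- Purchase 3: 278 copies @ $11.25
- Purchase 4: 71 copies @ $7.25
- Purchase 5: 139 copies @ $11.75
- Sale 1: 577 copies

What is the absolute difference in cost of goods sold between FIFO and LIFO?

FIFO COGS: 301 @ $11.05 + 196 @ $10.40 + 80 @ $11.25 = $6,264.45
LIFO COGS: 139 @ $11.75 + 71 @ $7.25 + 278 @ $11.25 + 89 @ $10.40 = $6,201.10
Difference = |$6,264.45 − $6,201.10| = $63.35

$63.35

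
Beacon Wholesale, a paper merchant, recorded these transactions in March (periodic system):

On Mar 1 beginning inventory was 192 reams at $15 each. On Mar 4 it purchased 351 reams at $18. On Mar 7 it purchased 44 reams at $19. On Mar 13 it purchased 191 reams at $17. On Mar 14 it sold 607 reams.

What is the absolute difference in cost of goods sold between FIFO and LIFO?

FIFO COGS: 192 @ $15 + 351 @ $18 + 44 @ $19 + 20 @ $17 = $10,374
LIFO COGS: 191 @ $17 + 44 @ $19 + 351 @ $18 + 21 @ $15 = $10,716
Difference = |$10,374 − $10,716| = $342

$342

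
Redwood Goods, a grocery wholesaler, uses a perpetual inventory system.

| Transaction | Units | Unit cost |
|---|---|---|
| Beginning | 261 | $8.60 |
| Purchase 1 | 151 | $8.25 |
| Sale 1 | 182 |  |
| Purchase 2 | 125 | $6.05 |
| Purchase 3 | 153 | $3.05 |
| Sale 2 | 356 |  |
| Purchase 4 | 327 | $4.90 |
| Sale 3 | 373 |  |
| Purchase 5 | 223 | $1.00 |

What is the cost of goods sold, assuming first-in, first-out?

Sale 1 (182) [FIFO — oldest first]: 182 @ $8.60 = $1,565.20
Sale 2 (356) [FIFO — oldest first]: 79 @ $8.60 + 151 @ $8.25 + 125 @ $6.05 + 1 @ $3.05 = $2,684.45
Sale 3 (373) [FIFO — oldest first]: 152 @ $3.05 + 221 @ $4.90 = $1,546.50
Total COGS = $1,565.20 + $2,684.45 + $1,546.50 = $5,796.15
Ending inventory: 106 @ $4.90 + 223 @ $1.00 = $742.40

COGS = $5,796.15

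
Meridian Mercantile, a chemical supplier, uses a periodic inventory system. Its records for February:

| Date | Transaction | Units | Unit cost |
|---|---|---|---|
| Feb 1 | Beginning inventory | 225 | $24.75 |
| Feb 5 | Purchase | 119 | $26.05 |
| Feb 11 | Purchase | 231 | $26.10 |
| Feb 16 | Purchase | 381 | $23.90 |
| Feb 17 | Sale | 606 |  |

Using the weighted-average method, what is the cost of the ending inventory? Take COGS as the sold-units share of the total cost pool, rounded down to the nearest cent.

Ending inventory = $8,714.75

Feb 17, sell 606: 606/956 × $23,803.70 → $15,088.95
Ending inventory (cost pool remaining) = $8,714.75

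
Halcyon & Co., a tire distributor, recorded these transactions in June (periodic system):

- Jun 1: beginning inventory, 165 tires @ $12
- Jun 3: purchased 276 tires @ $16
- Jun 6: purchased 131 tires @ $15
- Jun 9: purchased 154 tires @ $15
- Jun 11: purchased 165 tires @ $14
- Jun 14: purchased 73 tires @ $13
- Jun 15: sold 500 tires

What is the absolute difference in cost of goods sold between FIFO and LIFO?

FIFO COGS: 165 @ $12 + 276 @ $16 + 59 @ $15 = $7,281
LIFO COGS: 73 @ $13 + 165 @ $14 + 154 @ $15 + 108 @ $15 = $7,189
Difference = |$7,281 − $7,189| = $92

$92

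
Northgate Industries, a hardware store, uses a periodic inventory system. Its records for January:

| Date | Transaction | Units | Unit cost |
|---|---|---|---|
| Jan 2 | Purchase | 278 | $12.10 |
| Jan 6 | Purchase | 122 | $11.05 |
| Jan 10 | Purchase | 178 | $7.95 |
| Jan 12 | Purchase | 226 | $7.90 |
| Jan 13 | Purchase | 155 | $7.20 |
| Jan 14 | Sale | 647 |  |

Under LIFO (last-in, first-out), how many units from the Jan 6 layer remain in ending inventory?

Jan 14, 647 sold [LIFO — newest first]: 155 @ $7.20 + 226 @ $7.90 + 178 @ $7.95 + 88 @ $11.05 = $5,288.90
Ending inventory: 278 @ $12.10 + 34 @ $11.05 = $3,739.50

34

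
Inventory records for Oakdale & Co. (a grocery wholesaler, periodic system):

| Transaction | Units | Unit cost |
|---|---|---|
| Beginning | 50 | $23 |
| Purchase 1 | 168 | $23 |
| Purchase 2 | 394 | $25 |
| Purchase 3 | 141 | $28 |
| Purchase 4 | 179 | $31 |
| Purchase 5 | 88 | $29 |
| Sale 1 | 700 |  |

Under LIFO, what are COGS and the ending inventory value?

COGS = $19,349; ending inventory = $7,564

Sale 1 (700) [LIFO — newest first]: 88 @ $29 + 179 @ $31 + 141 @ $28 + 292 @ $25 = $19,349
Ending inventory: 50 @ $23 + 168 @ $23 + 102 @ $25 = $7,564
Check: goods available $26,913 = COGS $19,349 + ending $7,564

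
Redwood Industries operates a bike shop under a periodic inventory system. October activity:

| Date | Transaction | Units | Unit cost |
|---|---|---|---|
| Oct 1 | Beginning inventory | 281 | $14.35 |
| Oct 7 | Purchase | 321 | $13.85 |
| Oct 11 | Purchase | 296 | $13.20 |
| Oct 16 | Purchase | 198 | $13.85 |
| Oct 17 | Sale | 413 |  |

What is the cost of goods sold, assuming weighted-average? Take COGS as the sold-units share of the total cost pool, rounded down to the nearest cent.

Oct 17, sell 413: 413/1096 × $15,127.70 → $5,700.49
Ending inventory (cost pool remaining) = $9,427.21

COGS = $5,700.49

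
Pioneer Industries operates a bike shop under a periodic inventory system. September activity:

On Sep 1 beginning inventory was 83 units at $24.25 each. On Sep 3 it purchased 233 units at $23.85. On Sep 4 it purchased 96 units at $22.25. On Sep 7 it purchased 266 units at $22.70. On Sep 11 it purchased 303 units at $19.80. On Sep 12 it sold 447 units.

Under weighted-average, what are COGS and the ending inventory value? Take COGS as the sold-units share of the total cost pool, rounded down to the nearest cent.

COGS = $9,907.54; ending inventory = $11,835.86

Sep 12, sell 447: 447/981 × $21,743.40 → $9,907.54
Ending inventory (cost pool remaining) = $11,835.86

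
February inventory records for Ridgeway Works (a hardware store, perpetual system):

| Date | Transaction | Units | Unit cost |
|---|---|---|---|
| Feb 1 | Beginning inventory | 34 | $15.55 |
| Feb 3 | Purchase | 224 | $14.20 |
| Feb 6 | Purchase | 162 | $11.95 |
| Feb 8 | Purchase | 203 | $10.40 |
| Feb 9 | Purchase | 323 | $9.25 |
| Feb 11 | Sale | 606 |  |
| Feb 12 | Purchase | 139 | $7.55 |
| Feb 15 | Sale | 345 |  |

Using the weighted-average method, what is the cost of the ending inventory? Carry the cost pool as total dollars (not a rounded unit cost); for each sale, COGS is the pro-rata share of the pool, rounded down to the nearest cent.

After Feb 1: 34 on hand, pool $528.70 (≈ $15.5500 each)
After Feb 3: 258 on hand, pool $3,709.50 (≈ $14.3779 each)
After Feb 6: 420 on hand, pool $5,645.40 (≈ $13.4414 each)
After Feb 8: 623 on hand, pool $7,756.60 (≈ $12.4504 each)
After Feb 9: 946 on hand, pool $10,744.35 (≈ $11.3577 each)
Feb 11, sell 606: 606/946 × $10,744.35 → $6,882.74
After Feb 12: 479 on hand, pool $4,911.06 (≈ $10.2527 each)
Feb 15, sell 345: 345/479 × $4,911.06 → $3,537.19
Total COGS = $6,882.74 + $3,537.19 = $10,419.93
Ending inventory (cost pool remaining) = $1,373.87
Check: goods available $11,793.80 = COGS $10,419.93 + ending $1,373.87

Ending inventory = $1,373.87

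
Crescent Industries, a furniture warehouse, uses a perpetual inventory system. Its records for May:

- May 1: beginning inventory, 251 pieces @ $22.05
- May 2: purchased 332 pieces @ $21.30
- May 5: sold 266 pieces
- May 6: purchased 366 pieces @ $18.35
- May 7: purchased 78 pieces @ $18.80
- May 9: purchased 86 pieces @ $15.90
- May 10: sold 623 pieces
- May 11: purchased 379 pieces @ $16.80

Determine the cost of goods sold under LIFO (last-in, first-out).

May 5, 266 sold [LIFO — newest first]: 266 @ $21.30 = $5,665.80
May 10, 623 sold [LIFO — newest first]: 86 @ $15.90 + 78 @ $18.80 + 366 @ $18.35 + 66 @ $21.30 + 27 @ $22.05 = $11,551.05
Total COGS = $5,665.80 + $11,551.05 = $17,216.85
Ending inventory: 224 @ $22.05 + 379 @ $16.80 = $11,306.40

COGS = $17,216.85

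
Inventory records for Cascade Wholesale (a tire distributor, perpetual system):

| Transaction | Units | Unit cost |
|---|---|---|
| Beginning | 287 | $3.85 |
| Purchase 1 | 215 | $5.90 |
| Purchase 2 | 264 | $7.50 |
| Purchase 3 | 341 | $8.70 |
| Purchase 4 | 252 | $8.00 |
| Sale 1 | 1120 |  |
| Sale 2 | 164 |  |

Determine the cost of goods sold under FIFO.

Sale 1 (1120) [FIFO — oldest first]: 287 @ $3.85 + 215 @ $5.90 + 264 @ $7.50 + 341 @ $8.70 + 13 @ $8.00 = $7,424.15
Sale 2 (164) [FIFO — oldest first]: 164 @ $8.00 = $1,312.00
Total COGS = $7,424.15 + $1,312.00 = $8,736.15
Ending inventory: 75 @ $8.00 = $600.00
Check: goods available $9,336.15 = COGS $8,736.15 + ending $600.00

COGS = $8,736.15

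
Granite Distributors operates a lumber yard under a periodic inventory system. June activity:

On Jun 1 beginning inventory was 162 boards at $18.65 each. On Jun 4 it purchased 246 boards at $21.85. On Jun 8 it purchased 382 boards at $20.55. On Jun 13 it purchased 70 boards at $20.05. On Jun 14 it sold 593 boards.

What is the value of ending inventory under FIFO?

Ending inventory = $5,451.85

Jun 14, 593 sold [FIFO — oldest first]: 162 @ $18.65 + 246 @ $21.85 + 185 @ $20.55 = $12,198.15
Ending inventory: 197 @ $20.55 + 70 @ $20.05 = $5,451.85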